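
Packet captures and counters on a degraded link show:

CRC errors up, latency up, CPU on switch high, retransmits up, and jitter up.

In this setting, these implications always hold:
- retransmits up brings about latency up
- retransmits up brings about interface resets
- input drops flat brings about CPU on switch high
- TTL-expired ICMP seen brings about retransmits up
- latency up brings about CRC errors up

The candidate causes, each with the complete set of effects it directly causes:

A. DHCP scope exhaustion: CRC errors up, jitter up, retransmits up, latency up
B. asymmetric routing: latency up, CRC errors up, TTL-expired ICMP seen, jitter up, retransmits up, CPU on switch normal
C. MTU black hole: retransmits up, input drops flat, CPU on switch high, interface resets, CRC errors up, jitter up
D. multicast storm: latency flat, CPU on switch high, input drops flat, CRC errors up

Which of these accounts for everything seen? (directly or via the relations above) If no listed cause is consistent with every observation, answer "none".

C

Per-candidate check:
(A) DHCP scope exhaustion — CRC errors up yes; latency up yes; CPU on switch high NO; retransmits up yes; jitter up yes
(B) asymmetric routing — CRC errors up yes; latency up yes; CPU on switch high NO; retransmits up yes; jitter up yes
(C) MTU black hole — CRC errors up yes; latency up yes (through retransmits up → latency up); CPU on switch high yes; retransmits up yes; jitter up yes
(D) multicast storm — CRC errors up yes; latency up NO; CPU on switch high yes; retransmits up NO; jitter up NO
Only (C) is consistent with every observation.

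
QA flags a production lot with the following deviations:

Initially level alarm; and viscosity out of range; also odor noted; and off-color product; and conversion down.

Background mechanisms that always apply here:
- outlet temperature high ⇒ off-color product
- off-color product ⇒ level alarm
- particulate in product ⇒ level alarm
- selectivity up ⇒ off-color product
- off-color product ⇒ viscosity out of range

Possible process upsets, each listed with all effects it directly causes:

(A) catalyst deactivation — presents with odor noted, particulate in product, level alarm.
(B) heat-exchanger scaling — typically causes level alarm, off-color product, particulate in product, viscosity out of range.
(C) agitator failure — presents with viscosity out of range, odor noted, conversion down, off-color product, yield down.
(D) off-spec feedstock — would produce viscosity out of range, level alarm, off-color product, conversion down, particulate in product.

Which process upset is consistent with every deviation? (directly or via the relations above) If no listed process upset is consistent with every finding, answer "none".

For each candidate, compare predicted effects to what was observed:
(A) catalyst deactivation — level alarm match; viscosity out of range miss; odor noted match; off-color product miss; conversion down miss
(B) heat-exchanger scaling — level alarm match; viscosity out of range match; odor noted miss; off-color product match; conversion down miss
(C) agitator failure — level alarm match (through off-color product → level alarm); viscosity out of range match; odor noted match; off-color product match; conversion down match
(D) off-spec feedstock — level alarm match; viscosity out of range match; odor noted miss; off-color product match; conversion down match
(C) is the only candidate with no mismatches.

C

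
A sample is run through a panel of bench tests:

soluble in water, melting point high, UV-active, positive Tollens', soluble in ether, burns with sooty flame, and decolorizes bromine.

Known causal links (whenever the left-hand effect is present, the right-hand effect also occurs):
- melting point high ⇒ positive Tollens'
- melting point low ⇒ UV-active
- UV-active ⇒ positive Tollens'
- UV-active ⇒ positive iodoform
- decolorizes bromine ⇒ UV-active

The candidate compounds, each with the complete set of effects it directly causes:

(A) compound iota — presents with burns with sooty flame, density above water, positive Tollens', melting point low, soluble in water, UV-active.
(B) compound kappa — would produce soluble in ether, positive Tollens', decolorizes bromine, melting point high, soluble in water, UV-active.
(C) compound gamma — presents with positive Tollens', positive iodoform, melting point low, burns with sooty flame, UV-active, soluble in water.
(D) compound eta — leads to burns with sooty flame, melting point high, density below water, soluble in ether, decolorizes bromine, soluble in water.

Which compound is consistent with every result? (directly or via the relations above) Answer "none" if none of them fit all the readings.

D

Checking each candidate against the observations:
(A) compound iota — fails on melting point high, soluble in ether, decolorizes bromine (predicts melting point low, not melting point high)
(B) compound kappa — soluble in water ✓; melting point high ✓; UV-active ✓; positive Tollens' ✓; soluble in ether ✓; burns with sooty flame ✗; decolorizes bromine ✓
(C) compound gamma — fails on melting point high, soluble in ether, decolorizes bromine (predicts melting point low, not melting point high)
(D) compound eta — soluble in water ✓; melting point high ✓; UV-active ✓ (via decolorizes bromine → UV-active); positive Tollens' ✓ (via melting point high → positive Tollens'); soluble in ether ✓; burns with sooty flame ✓; decolorizes bromine ✓
Only (D) is consistent with every observation.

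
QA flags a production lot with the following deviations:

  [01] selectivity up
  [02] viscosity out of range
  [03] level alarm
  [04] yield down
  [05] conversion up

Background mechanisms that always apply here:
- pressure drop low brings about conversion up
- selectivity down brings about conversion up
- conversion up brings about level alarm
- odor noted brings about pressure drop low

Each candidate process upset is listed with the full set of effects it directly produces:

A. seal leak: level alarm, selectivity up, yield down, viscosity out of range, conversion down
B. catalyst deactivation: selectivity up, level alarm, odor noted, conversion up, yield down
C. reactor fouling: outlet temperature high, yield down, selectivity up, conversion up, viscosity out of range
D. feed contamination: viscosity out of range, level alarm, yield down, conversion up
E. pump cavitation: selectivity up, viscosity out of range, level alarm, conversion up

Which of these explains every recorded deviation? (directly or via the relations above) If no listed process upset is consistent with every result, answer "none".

C

Per-candidate check:
(A) seal leak — selectivity up match; viscosity out of range match; level alarm match; yield down match; conversion up miss
(B) catalyst deactivation — selectivity up match; viscosity out of range miss; level alarm match; yield down match; conversion up match
(C) reactor fouling — selectivity up match; viscosity out of range match; level alarm match (by conversion up → level alarm); yield down match; conversion up match
(D) feed contamination — selectivity up miss; viscosity out of range match; level alarm match; yield down match; conversion up match
(E) pump cavitation — selectivity up match; viscosity out of range match; level alarm match; yield down miss; conversion up match
(C) alone accounts for all the evidence.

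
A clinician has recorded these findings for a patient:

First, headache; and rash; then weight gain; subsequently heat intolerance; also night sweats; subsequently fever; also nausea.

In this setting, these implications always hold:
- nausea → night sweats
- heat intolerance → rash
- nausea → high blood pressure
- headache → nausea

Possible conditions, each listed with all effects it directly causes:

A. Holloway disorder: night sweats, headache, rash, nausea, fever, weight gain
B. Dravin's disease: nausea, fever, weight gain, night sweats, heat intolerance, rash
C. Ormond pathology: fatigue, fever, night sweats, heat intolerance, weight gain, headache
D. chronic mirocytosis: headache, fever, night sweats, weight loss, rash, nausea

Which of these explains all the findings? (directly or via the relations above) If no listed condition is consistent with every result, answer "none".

Checking each candidate against the observations:
(A) Holloway disorder — headache match; rash match; weight gain match; heat intolerance miss; night sweats match; fever match; nausea match
(B) Dravin's disease — does not account for headache
(C) Ormond pathology — accounts for every observation (rash via heat intolerance → rash)
(D) chronic mirocytosis — headache match; rash match; weight gain miss; heat intolerance miss; night sweats match; fever match; nausea match
(C) is the only candidate with no mismatches.

C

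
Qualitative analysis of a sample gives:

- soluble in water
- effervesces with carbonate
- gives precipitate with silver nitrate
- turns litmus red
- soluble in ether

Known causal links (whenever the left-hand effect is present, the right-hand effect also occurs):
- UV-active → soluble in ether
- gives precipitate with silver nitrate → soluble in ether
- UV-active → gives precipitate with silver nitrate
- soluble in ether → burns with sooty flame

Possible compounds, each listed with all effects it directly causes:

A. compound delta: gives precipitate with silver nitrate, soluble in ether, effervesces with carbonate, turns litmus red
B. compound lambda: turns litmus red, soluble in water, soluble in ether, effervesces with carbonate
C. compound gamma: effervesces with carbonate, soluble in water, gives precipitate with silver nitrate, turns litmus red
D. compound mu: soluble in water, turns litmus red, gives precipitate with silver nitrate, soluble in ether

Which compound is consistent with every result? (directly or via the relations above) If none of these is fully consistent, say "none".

Checking each candidate against the observations:
(A) compound delta — soluble in water NO; effervesces with carbonate yes; gives precipitate with silver nitrate yes; turns litmus red yes; soluble in ether yes
(B) compound lambda — soluble in water yes; effervesces with carbonate yes; gives precipitate with silver nitrate NO; turns litmus red yes; soluble in ether yes
(C) compound gamma — soluble in water yes; effervesces with carbonate yes; gives precipitate with silver nitrate yes; turns litmus red yes; soluble in ether yes (through gives precipitate with silver nitrate → soluble in ether)
(D) compound mu — does not account for effervesces with carbonate
(C) is the only candidate with no mismatches.

C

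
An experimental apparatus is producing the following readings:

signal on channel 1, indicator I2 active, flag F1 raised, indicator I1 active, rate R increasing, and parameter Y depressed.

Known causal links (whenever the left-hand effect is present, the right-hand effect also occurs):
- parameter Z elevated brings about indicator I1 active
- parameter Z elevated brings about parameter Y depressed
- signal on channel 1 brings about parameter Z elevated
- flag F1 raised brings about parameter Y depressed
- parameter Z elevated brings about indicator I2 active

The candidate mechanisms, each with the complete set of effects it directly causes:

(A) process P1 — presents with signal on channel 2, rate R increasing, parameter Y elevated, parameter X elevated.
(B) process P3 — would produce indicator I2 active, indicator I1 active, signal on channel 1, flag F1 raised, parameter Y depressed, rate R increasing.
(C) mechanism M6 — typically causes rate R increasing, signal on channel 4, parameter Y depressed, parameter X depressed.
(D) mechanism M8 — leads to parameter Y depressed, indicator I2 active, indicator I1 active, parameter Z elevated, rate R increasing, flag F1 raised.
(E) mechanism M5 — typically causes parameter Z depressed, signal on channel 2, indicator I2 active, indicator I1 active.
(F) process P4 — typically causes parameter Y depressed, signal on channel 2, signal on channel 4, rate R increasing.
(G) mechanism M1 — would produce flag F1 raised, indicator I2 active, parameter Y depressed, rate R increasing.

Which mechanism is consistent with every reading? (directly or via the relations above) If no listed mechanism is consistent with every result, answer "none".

For each candidate, compare predicted effects to what was observed:
(A) process P1 — signal on channel 1 ✗; indicator I2 active ✗; flag F1 raised ✗; indicator I1 active ✗; rate R increasing ✓; parameter Y depressed ✗
(B) process P3 — accounts for every observation
(C) mechanism M6 — signal on channel 1 ✗; indicator I2 active ✗; flag F1 raised ✗; indicator I1 active ✗; rate R increasing ✓; parameter Y depressed ✓
(D) mechanism M8 — does not account for signal on channel 1
(E) mechanism M5 — does not account for signal on channel 1, flag F1 raised, rate R increasing, parameter Y depressed
(F) process P4 — signal on channel 1 ✗; indicator I2 active ✗; flag F1 raised ✗; indicator I1 active ✗; rate R increasing ✓; parameter Y depressed ✓
(G) mechanism M1 — signal on channel 1 ✗; indicator I2 active ✓; flag F1 raised ✓; indicator I1 active ✗; rate R increasing ✓; parameter Y depressed ✓
(B) is the only candidate with no mismatches.

B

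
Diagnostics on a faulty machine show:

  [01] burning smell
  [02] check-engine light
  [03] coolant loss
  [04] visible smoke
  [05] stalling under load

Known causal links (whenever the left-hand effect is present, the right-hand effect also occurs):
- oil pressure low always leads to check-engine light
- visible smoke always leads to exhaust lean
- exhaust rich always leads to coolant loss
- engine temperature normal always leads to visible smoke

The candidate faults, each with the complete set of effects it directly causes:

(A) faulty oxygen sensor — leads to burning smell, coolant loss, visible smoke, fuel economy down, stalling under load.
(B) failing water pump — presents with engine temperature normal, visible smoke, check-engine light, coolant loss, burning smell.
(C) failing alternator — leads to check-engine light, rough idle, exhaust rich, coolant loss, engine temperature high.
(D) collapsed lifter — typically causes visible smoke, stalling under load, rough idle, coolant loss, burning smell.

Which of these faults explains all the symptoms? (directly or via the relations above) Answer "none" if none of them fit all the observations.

none

Checking each candidate against the observations:
(A) faulty oxygen sensor — does not account for check-engine light
(B) failing water pump — does not account for stalling under load
(C) failing alternator — burning smell NO; check-engine light yes; coolant loss yes; visible smoke NO; stalling under load NO
(D) collapsed lifter — does not account for check-engine light
None of the listed candidates fits everything.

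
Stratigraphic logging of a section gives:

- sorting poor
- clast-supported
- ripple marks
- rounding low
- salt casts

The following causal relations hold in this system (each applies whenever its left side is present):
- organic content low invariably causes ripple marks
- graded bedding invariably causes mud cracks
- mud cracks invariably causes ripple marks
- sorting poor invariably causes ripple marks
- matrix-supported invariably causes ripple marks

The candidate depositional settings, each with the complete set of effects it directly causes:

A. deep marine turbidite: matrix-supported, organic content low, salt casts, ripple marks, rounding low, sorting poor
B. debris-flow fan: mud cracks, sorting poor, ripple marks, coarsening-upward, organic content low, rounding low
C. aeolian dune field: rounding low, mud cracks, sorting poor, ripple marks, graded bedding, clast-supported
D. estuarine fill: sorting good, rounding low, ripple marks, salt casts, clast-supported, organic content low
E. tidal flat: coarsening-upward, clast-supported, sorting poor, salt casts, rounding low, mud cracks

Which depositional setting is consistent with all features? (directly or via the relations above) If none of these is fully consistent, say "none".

E

Checking each candidate against the observations:
(A) deep marine turbidite — sorting poor +; clast-supported -; ripple marks +; rounding low +; salt casts +
(B) debris-flow fan — sorting poor +; clast-supported -; ripple marks +; rounding low +; salt casts -
(C) aeolian dune field — sorting poor +; clast-supported +; ripple marks +; rounding low +; salt casts -
(D) estuarine fill — sorting poor -; clast-supported +; ripple marks +; rounding low +; salt casts +
(E) tidal flat — accounts for every observation (ripple marks through mud cracks → ripple marks)
(E) is the only candidate with no mismatches.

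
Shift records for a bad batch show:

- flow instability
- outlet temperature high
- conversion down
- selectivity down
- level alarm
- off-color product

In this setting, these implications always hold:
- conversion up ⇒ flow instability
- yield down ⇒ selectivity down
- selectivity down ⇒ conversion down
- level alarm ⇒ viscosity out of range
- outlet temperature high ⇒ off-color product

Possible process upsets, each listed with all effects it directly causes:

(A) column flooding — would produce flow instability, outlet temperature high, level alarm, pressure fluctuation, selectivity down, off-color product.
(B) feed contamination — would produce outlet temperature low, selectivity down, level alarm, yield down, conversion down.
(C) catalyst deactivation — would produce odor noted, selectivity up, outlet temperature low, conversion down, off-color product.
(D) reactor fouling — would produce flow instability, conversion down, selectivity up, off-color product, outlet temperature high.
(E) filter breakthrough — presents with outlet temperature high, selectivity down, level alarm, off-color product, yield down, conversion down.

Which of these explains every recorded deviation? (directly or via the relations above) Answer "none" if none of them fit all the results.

A

Checking each candidate against the observations:
(A) column flooding — flow instability ✓; outlet temperature high ✓; conversion down ✓ (by selectivity down → conversion down); selectivity down ✓; level alarm ✓; off-color product ✓
(B) feed contamination — flow instability ✗; outlet temperature high ✗; conversion down ✓; selectivity down ✓; level alarm ✓; off-color product ✗
(C) catalyst deactivation — flow instability ✗; outlet temperature high ✗; conversion down ✓; selectivity down ✗; level alarm ✗; off-color product ✓
(D) reactor fouling — flow instability ✓; outlet temperature high ✓; conversion down ✓; selectivity down ✗; level alarm ✗; off-color product ✓
(E) filter breakthrough — does not account for flow instability
Only (A) is consistent with every observation.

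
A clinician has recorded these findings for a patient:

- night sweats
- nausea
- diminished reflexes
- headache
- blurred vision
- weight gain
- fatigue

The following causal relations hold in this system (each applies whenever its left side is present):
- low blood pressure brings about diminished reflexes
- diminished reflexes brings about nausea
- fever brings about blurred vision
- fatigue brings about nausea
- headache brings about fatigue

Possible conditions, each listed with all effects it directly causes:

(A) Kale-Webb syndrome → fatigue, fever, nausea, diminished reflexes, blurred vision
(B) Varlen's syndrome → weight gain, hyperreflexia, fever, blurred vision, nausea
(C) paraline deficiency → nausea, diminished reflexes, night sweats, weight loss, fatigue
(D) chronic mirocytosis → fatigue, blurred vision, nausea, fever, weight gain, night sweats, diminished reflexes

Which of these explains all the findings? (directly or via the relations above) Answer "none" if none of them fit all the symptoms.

none

Per-candidate check:
(A) Kale-Webb syndrome — night sweats ✗; nausea ✓; diminished reflexes ✓; headache ✗; blurred vision ✓; weight gain ✗; fatigue ✓
(B) Varlen's syndrome — fails on night sweats, diminished reflexes, headache, fatigue (predicts hyperreflexia, not diminished reflexes)
(C) paraline deficiency — fails on headache, blurred vision, weight gain (predicts weight loss, not weight gain)
(D) chronic mirocytosis — does not account for headache
None of the listed candidates fits everything.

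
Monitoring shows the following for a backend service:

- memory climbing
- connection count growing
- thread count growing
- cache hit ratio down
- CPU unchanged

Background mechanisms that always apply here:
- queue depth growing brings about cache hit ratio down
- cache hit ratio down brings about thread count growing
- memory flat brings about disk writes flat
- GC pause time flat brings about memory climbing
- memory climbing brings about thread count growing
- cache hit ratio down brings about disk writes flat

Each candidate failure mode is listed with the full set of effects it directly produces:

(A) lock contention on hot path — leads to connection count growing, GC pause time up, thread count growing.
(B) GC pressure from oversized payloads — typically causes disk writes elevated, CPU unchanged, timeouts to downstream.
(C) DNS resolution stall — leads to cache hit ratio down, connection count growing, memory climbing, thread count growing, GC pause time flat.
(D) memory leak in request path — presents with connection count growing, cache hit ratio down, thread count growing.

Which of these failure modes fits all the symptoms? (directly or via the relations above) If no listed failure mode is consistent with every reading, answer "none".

Per-candidate check:
(A) lock contention on hot path — does not account for memory climbing, cache hit ratio down, CPU unchanged
(B) GC pressure from oversized payloads — does not account for memory climbing, connection count growing, thread count growing, cache hit ratio down
(C) DNS resolution stall — memory climbing match; connection count growing match; thread count growing match; cache hit ratio down match; CPU unchanged miss
(D) memory leak in request path — memory climbing miss; connection count growing match; thread count growing match; cache hit ratio down match; CPU unchanged miss
Every candidate fails on at least one observation.

none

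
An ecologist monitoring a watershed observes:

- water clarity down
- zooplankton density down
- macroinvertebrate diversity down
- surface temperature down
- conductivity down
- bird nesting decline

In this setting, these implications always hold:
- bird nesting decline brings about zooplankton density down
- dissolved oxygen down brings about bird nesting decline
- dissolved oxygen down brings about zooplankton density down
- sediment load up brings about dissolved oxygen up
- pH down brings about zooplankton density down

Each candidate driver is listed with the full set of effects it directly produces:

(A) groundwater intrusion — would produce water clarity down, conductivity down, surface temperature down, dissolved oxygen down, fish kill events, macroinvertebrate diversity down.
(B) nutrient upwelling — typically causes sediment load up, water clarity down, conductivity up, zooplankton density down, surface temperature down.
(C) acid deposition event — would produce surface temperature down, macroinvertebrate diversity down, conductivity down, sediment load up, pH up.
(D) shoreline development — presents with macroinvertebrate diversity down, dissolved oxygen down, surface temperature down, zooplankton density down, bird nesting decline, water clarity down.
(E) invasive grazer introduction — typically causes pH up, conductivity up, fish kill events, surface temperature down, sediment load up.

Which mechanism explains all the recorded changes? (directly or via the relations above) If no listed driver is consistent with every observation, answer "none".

A

Testing each hypothesis:
(A) groundwater intrusion — water clarity down match; zooplankton density down match (through dissolved oxygen down → zooplankton density down); macroinvertebrate diversity down match; surface temperature down match; conductivity down match; bird nesting decline match (through dissolved oxygen down → bird nesting decline)
(B) nutrient upwelling — water clarity down match; zooplankton density down match; macroinvertebrate diversity down miss; surface temperature down match; conductivity down miss; bird nesting decline miss
(C) acid deposition event — does not account for water clarity down, zooplankton density down, bird nesting decline
(D) shoreline development — does not account for conductivity down
(E) invasive grazer introduction — fails on water clarity down, zooplankton density down, macroinvertebrate diversity down, conductivity down, bird nesting decline (predicts conductivity up, not conductivity down)
(A) alone accounts for all the evidence.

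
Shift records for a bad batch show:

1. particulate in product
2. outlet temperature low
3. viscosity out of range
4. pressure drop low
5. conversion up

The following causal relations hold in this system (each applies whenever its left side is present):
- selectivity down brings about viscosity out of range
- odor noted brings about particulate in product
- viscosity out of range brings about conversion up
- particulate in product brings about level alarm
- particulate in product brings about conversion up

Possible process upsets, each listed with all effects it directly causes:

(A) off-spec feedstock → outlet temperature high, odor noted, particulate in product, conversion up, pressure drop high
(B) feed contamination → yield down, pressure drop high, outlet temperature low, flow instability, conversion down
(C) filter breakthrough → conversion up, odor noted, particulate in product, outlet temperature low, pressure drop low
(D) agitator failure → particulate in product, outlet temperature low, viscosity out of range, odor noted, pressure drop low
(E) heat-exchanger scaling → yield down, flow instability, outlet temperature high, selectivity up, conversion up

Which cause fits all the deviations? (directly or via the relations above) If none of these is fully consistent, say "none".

D

Checking each candidate against the observations:
(A) off-spec feedstock — particulate in product yes; outlet temperature low NO; viscosity out of range NO; pressure drop low NO; conversion up yes
(B) feed contamination — particulate in product NO; outlet temperature low yes; viscosity out of range NO; pressure drop low NO; conversion up NO
(C) filter breakthrough — particulate in product yes; outlet temperature low yes; viscosity out of range NO; pressure drop low yes; conversion up yes
(D) agitator failure — particulate in product yes; outlet temperature low yes; viscosity out of range yes; pressure drop low yes; conversion up yes (by viscosity out of range → conversion up)
(E) heat-exchanger scaling — fails on particulate in product, outlet temperature low, viscosity out of range, pressure drop low (predicts outlet temperature high, not outlet temperature low)
(D) alone accounts for all the evidence.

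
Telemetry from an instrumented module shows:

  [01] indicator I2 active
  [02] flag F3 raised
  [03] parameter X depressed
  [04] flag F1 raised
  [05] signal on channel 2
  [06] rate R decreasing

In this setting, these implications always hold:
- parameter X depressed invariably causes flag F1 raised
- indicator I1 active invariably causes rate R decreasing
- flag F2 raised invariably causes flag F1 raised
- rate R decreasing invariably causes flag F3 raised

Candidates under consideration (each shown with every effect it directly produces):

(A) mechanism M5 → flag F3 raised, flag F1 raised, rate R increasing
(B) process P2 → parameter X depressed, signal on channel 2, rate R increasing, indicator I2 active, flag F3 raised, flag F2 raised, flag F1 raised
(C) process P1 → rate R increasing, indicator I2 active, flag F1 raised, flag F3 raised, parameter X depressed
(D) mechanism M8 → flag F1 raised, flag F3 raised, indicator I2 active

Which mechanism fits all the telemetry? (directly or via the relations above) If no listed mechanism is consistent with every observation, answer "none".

none

Per-candidate check:
(A) mechanism M5 — fails on indicator I2 active, parameter X depressed, signal on channel 2, rate R decreasing (predicts rate R increasing, not rate R decreasing)
(B) process P2 — fails on rate R decreasing (predicts rate R increasing, not rate R decreasing)
(C) process P1 — indicator I2 active yes; flag F3 raised yes; parameter X depressed yes; flag F1 raised yes; signal on channel 2 NO; rate R decreasing NO
(D) mechanism M8 — indicator I2 active yes; flag F3 raised yes; parameter X depressed NO; flag F1 raised yes; signal on channel 2 NO; rate R decreasing NO
Every candidate fails on at least one observation.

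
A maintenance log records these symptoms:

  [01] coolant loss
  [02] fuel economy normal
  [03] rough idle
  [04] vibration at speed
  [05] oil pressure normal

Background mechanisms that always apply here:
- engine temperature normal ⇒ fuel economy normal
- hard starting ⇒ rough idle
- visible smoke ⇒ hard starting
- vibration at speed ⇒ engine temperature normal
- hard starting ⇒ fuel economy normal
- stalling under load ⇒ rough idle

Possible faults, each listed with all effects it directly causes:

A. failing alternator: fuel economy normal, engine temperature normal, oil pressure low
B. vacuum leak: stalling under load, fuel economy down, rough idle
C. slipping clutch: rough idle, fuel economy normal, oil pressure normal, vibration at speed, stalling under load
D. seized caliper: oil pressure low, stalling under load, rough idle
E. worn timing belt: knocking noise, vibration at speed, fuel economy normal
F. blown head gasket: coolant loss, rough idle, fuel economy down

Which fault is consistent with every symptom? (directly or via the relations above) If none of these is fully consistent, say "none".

Testing each hypothesis:
(A) failing alternator — fails on coolant loss, rough idle, vibration at speed, oil pressure normal (predicts oil pressure low, not oil pressure normal)
(B) vacuum leak — coolant loss -; fuel economy normal -; rough idle +; vibration at speed -; oil pressure normal -
(C) slipping clutch — coolant loss -; fuel economy normal +; rough idle +; vibration at speed +; oil pressure normal +
(D) seized caliper — fails on coolant loss, fuel economy normal, vibration at speed, oil pressure normal (predicts oil pressure low, not oil pressure normal)
(E) worn timing belt — does not account for coolant loss, rough idle, oil pressure normal
(F) blown head gasket — coolant loss +; fuel economy normal -; rough idle +; vibration at speed -; oil pressure normal -
Every candidate fails on at least one observation.

none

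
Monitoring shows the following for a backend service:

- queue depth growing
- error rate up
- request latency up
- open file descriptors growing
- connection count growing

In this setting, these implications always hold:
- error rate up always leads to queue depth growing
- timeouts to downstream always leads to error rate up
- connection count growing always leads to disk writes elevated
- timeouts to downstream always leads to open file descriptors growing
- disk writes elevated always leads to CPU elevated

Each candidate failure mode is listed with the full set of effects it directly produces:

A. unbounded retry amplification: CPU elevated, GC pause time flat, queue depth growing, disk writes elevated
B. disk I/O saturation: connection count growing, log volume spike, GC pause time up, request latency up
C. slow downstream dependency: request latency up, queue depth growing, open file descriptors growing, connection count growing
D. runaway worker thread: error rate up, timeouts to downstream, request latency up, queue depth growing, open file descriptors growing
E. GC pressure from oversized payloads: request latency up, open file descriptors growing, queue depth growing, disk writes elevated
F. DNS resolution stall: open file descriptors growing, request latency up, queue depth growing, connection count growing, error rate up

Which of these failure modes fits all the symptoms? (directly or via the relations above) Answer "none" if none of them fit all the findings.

F

For each candidate, compare predicted effects to what was observed:
(A) unbounded retry amplification — does not account for error rate up, request latency up, open file descriptors growing, connection count growing
(B) disk I/O saturation — queue depth growing -; error rate up -; request latency up +; open file descriptors growing -; connection count growing +
(C) slow downstream dependency — does not account for error rate up
(D) runaway worker thread — does not account for connection count growing
(E) GC pressure from oversized payloads — queue depth growing +; error rate up -; request latency up +; open file descriptors growing +; connection count growing -
(F) DNS resolution stall — queue depth growing +; error rate up +; request latency up +; open file descriptors growing +; connection count growing +
Only (F) is consistent with every observation.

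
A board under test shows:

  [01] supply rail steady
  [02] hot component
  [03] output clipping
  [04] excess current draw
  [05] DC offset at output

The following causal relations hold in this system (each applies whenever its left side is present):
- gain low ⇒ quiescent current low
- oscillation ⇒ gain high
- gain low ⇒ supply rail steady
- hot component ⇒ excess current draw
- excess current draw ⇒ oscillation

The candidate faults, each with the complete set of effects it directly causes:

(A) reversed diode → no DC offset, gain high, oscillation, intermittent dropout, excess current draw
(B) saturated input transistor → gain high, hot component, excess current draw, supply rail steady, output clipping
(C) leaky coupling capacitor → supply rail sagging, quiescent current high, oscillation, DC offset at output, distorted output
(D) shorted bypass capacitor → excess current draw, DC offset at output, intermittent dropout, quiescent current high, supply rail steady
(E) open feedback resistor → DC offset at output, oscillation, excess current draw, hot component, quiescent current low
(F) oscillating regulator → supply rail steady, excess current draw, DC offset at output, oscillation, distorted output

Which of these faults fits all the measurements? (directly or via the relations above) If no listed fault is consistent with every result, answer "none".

none

Checking each candidate against the observations:
(A) reversed diode — supply rail steady ✗; hot component ✗; output clipping ✗; excess current draw ✓; DC offset at output ✗
(B) saturated input transistor — supply rail steady ✓; hot component ✓; output clipping ✓; excess current draw ✓; DC offset at output ✗
(C) leaky coupling capacitor — fails on supply rail steady, hot component, output clipping, excess current draw (predicts supply rail sagging, not supply rail steady)
(D) shorted bypass capacitor — does not account for hot component, output clipping
(E) open feedback resistor — supply rail steady ✗; hot component ✓; output clipping ✗; excess current draw ✓; DC offset at output ✓
(F) oscillating regulator — supply rail steady ✓; hot component ✗; output clipping ✗; excess current draw ✓; DC offset at output ✓
Every candidate fails on at least one observation.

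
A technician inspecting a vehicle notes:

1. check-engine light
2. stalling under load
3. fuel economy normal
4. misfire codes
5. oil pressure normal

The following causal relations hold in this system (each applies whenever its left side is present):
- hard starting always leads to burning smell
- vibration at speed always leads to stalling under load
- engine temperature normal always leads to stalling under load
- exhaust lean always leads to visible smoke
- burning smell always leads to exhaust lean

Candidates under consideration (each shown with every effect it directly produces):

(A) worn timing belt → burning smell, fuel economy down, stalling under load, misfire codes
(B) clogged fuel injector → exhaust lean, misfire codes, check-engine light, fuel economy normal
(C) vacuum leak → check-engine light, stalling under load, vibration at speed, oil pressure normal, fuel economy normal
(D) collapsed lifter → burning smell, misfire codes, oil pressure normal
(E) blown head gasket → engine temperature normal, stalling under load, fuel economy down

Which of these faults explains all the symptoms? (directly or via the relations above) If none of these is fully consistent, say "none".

none

For each candidate, compare predicted effects to what was observed:
(A) worn timing belt — fails on check-engine light, fuel economy normal, oil pressure normal (predicts fuel economy down, not fuel economy normal)
(B) clogged fuel injector — check-engine light +; stalling under load -; fuel economy normal +; misfire codes +; oil pressure normal -
(C) vacuum leak — does not account for misfire codes
(D) collapsed lifter — does not account for check-engine light, stalling under load, fuel economy normal
(E) blown head gasket — check-engine light -; stalling under load +; fuel economy normal -; misfire codes -; oil pressure normal -
None of the listed candidates fits everything.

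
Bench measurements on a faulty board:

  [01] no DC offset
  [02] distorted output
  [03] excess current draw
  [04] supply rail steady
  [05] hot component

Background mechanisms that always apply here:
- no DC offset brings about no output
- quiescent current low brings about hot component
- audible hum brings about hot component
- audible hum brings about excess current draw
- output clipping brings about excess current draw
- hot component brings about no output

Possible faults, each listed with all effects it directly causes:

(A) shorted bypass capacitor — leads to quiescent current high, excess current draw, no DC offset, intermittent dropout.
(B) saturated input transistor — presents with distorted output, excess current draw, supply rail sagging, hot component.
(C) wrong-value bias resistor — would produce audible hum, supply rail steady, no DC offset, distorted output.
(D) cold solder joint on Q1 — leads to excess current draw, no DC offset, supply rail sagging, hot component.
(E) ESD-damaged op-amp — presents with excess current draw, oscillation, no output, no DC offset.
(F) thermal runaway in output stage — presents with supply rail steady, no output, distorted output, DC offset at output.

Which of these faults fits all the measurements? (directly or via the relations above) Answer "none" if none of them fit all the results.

For each candidate, compare predicted effects to what was observed:
(A) shorted bypass capacitor — does not account for distorted output, supply rail steady, hot component
(B) saturated input transistor — no DC offset miss; distorted output match; excess current draw match; supply rail steady miss; hot component match
(C) wrong-value bias resistor — no DC offset match; distorted output match; excess current draw match (by audible hum → excess current draw); supply rail steady match; hot component match (by audible hum → hot component)
(D) cold solder joint on Q1 — no DC offset match; distorted output miss; excess current draw match; supply rail steady miss; hot component match
(E) ESD-damaged op-amp — no DC offset match; distorted output miss; excess current draw match; supply rail steady miss; hot component miss
(F) thermal runaway in output stage — no DC offset miss; distorted output match; excess current draw miss; supply rail steady match; hot component miss
(C) is the only candidate with no mismatches.

C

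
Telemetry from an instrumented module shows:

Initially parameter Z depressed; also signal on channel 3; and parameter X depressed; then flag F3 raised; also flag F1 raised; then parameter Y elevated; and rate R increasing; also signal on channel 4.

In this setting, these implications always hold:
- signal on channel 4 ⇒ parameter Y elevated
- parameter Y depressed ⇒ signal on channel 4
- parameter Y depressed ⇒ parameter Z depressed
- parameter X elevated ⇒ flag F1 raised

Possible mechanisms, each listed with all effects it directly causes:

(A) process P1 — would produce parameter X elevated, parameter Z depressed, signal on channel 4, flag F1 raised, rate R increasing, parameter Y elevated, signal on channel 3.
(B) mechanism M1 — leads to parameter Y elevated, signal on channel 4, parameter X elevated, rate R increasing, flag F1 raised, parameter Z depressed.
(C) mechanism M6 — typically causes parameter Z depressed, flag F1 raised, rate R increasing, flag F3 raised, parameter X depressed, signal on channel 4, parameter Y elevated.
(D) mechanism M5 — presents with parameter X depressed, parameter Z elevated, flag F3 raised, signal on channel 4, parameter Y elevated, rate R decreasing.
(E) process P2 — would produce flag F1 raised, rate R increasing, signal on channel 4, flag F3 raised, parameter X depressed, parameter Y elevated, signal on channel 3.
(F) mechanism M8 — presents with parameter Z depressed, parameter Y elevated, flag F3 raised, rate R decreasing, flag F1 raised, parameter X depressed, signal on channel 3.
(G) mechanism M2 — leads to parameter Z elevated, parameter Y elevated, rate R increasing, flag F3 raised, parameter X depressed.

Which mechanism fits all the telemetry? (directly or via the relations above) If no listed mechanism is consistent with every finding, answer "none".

none

Per-candidate check:
(A) process P1 — parameter Z depressed ✓; signal on channel 3 ✓; parameter X depressed ✗; flag F3 raised ✗; flag F1 raised ✓; parameter Y elevated ✓; rate R increasing ✓; signal on channel 4 ✓
(B) mechanism M1 — fails on signal on channel 3, parameter X depressed, flag F3 raised (predicts parameter X elevated, not parameter X depressed)
(C) mechanism M6 — does not account for signal on channel 3
(D) mechanism M5 — parameter Z depressed ✗; signal on channel 3 ✗; parameter X depressed ✓; flag F3 raised ✓; flag F1 raised ✗; parameter Y elevated ✓; rate R increasing ✗; signal on channel 4 ✓
(E) process P2 — does not account for parameter Z depressed
(F) mechanism M8 — parameter Z depressed ✓; signal on channel 3 ✓; parameter X depressed ✓; flag F3 raised ✓; flag F1 raised ✓; parameter Y elevated ✓; rate R increasing ✗; signal on channel 4 ✗
(G) mechanism M2 — fails on parameter Z depressed, signal on channel 3, flag F1 raised, signal on channel 4 (predicts parameter Z elevated, not parameter Z depressed)
No candidate is consistent with all observations.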